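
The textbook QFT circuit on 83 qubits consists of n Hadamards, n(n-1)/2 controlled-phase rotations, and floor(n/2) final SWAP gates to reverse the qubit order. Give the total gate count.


Hadamard gates: 83
Controlled rotations: n*(n-1)/2 = 83*82/2 = 3403
SWAP gates: floor(n/2) = floor(83/2) = 41
Total = 83 + 3403 + 41
= 3527

3527


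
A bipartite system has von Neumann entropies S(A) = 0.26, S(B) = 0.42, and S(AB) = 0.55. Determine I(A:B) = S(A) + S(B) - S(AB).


I(A:B) = S(A) + S(B) - S(AB)
= 0.26 + 0.42 - 0.55
= 0.1300

0.1300


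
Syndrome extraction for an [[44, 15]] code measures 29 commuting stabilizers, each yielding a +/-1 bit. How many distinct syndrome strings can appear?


Each stabilizer generator gives a binary (+1 or -1) measurement outcome.
With 29 independent generators:
Total syndromes = 2^29
= 536870912

536870912


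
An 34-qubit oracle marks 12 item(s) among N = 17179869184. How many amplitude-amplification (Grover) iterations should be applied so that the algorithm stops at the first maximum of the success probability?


After j Grover iterations the success probability is P(j) = sin^2((2j+1)*theta), where sin(theta) = sqrt(k/N).
N = 2^34 = 17179869184, k = 12
sin(theta) = sqrt(k/N) = 2.642899792e-05
theta = arcsin(sqrt(k/N)) = 2.642899792e-05 rad
P(j) reaches its first maximum when (2j+1)*theta is as close as possible to pi/2, i.e. j = round(pi/(4*theta) - 1/2).
pi/(4*theta) - 1/2 = 29716.7888
(For comparison, the common estimate pi/4 * sqrt(N/k) = 29717.2888; the exact maximiser is used here.)
Optimal iterations = 29717

29717


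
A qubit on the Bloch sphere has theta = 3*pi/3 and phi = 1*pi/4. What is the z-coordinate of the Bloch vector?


theta = 3.1416, phi = 0.7854
r_z = cos(theta) = -1.0000

-1.0000


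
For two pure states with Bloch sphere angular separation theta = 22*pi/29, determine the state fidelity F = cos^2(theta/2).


For states separated by angle theta on Bloch sphere:
F = cos^2(theta/2)
theta = 22*pi/29 = 2.3833
theta/2 = 1.1916
cos(theta/2) = 0.3701
F = 0.1370

0.1370


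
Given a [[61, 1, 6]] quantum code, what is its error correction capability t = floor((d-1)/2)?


Code parameters: [[61, 1, 6]], distance d = 6.
Number of correctable errors = floor((d-1)/2)
= floor((6 - 1)/2)
= floor(5/2)
= 2

2


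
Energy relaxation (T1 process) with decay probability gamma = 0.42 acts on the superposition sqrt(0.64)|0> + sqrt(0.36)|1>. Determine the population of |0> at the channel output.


For amplitude damping with parameter gamma on state sqrt(a)|0> + sqrt(b)|1>:
alpha^2 = 0.64, beta^2 = 0.36
P(|0>) = alpha^2 + gamma * beta^2
= 0.64 + 0.42 * 0.36
= 0.64 + 0.1512
= 0.7912

0.7912


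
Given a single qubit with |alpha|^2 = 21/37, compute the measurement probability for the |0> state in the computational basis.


|alpha|^2 = 21/37 = 0.5676
|beta|^2 = 1 - 21/37 = 16/37 = 0.4324
P(|0>) = |alpha|^2 = 0.5676

0.5676


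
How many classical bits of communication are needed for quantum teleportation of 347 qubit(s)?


Quantum teleportation requires 2 classical bits per qubit teleported.
347 qubit(s) -> 2 * 347 = 694 classical bits

694


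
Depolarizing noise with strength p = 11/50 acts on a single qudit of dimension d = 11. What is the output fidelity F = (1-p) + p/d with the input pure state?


F = (1-p) + p/d
= (1 - 0.2200) + 0.2200/11
= 0.7800 + 0.0200
= 0.8000

0.8000


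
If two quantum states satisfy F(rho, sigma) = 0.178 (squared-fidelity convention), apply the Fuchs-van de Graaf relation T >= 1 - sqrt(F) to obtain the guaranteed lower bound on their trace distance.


Fuchs-van de Graaf (squared-fidelity convention): 1 - sqrt(F) <= T <= sqrt(1 - F).
Lower bound: T >= 1 - sqrt(F)
sqrt(F) = sqrt(0.178) = 0.4219
T >= 1 - 0.4219
T >= 0.5781

0.5781


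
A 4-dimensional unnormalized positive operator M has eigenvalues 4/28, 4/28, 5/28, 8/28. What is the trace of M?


tr(M) = sum of eigenvalues
= 4/28 + 4/28 + 5/28 + 8/28
= 21/28
= 0.7500

0.7500


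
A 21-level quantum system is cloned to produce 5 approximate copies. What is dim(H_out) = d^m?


Output space = H^(tensor 5) where dim(H) = 21
dim = 21^5
= 441 (after 2 factors)
= 9261 (after 3 factors)
= 194481 (after 4 factors)
= 4084101 (after 5 factors)
= 4084101

4084101


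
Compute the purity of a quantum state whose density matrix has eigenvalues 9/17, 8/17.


tr(rho^2) = sum of eigenvalues squared
= (9/17)^2 + (8/17)^2
= (81 + 64) / 289
= 145/289
= 0.5017

0.5017


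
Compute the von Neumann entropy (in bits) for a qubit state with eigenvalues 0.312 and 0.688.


S = -p*log2(p) - (1-p)*log2(1-p)
p = 0.3120, 1-p = 0.6880
= -0.3120 * log2(0.3120) - 0.6880 * log2(0.6880)
= -(-0.5243) - (-0.3712)
= 0.8955

0.8955


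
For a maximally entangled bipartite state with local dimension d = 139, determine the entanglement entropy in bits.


For a maximally entangled state in d x d:
S = log2(d) = log2(139)
= 7.1189

7.1189


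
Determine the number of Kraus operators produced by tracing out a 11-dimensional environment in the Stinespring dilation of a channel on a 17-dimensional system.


Tracing out the environment in an orthonormal basis {|i>_E} gives Kraus operators K_i = <i|_E U |0>_E.
Number of Kraus operators = dim(H_env) = d_env
= 11

11


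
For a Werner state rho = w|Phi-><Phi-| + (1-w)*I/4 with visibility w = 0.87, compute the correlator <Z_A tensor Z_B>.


|Phi-> = (|00> - |11>)/sqrt(2)
For the pure Bell state, <Z_A Z_B> = +1 (Bell-state Pauli correlator).
The maximally-mixed part I/4 has tr(I/4 * P tensor P) = 0 for any traceless Pauli P.
So <Z_A Z_B>_rho = w * (+1) + (1 - w) * 0
= 0.87 * (+1)
= 0.8700

0.8700


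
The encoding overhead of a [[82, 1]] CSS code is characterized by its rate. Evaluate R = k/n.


Code rate R = k/n
= 1/82
= 0.0122

0.0122


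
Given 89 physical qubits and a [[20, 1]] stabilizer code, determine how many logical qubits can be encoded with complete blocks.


Each code block uses 20 physical qubits for 1 logical qubit(s).
Number of complete blocks = floor(89 / 20) = 4
Logical qubits = 4 * 1
= 4

4


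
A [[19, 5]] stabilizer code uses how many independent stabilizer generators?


For an [[n,k]] stabilizer code:
Number of stabilizer generators = n - k
= 19 - 5
= 14

14


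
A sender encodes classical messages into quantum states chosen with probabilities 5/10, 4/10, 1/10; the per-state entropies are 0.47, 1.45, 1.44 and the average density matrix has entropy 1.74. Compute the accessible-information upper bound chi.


chi = S(rho) - sum_i p_i * S(rho_i)
Weighted entropy = 5/10 * 0.47 + 4/10 * 1.45 + 1/10 * 1.44
= 0.9590
chi = 1.74 - 0.9590
= 0.7810

0.7810


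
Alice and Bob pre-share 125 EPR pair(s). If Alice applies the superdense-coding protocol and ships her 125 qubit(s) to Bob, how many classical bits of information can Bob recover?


Superdense coding allows 2 classical bits per shared entangled pair.
125 pair(s) -> 2 * 125 = 250 classical bits

250


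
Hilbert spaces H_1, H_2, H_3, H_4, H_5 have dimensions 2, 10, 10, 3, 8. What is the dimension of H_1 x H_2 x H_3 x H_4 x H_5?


dim(H_1 x H_2 x H_3 x H_4 x H_5) = 2 * 10 * 10 * 3 * 8
= 20 * 10 * 3 * 8
= 200 * 3 * 8
= 600 * 8
= 4800

4800


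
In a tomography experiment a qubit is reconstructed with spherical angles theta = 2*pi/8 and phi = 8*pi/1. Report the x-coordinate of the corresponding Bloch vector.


theta = 0.7854, phi = 25.1327
r_x = sin(theta)*cos(phi) = 0.7071 * 1.0000
r_x = 0.7071

0.7071


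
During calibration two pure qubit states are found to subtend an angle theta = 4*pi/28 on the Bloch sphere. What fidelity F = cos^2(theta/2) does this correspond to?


For states separated by angle theta on Bloch sphere:
F = cos^2(theta/2)
theta = 4*pi/28 = 0.4488
theta/2 = 0.2244
cos(theta/2) = 0.9749
F = 0.9505

0.9505


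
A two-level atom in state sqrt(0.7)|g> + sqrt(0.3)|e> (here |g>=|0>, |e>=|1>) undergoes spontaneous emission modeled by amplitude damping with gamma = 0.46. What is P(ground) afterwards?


For amplitude damping with parameter gamma on state sqrt(a)|0> + sqrt(b)|1>:
alpha^2 = 0.7, beta^2 = 0.3
P(|0>) = alpha^2 + gamma * beta^2
= 0.7 + 0.46 * 0.3
= 0.7 + 0.1380
= 0.8380

0.8380


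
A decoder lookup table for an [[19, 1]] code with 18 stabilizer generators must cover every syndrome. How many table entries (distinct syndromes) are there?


Each stabilizer generator gives a binary (+1 or -1) measurement outcome.
With 18 independent generators:
Total syndromes = 2^18
= 262144

262144


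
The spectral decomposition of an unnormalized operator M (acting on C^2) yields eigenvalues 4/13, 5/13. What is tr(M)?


tr(M) = sum of eigenvalues
= 4/13 + 5/13
= 9/13
= 0.6923

0.6923


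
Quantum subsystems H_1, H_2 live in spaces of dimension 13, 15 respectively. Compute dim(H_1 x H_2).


dim(H_1 x H_2) = 13 * 15
= 195

195


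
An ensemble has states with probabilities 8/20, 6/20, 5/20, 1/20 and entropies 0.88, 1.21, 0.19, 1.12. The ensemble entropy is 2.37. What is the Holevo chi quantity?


chi = S(rho) - sum_i p_i * S(rho_i)
Weighted entropy = 8/20 * 0.88 + 6/20 * 1.21 + 5/20 * 0.19 + 1/20 * 1.12
= 0.8185
chi = 2.37 - 0.8185
= 1.5515

1.5515


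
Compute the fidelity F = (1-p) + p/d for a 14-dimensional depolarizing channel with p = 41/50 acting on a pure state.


F = (1-p) + p/d
= (1 - 0.8200) + 0.8200/14
= 0.1800 + 0.0586
= 0.2386

0.2386


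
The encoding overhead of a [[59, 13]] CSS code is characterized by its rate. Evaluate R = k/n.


Code rate R = k/n
= 13/59
= 0.2203

0.2203


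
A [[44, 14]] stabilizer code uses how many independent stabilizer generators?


For an [[n,k]] stabilizer code:
Number of stabilizer generators = n - k
= 44 - 14
= 30

30


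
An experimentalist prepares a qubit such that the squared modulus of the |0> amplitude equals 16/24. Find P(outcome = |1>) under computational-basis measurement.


|alpha|^2 = 16/24 = 0.6667
|beta|^2 = 1 - 16/24 = 8/24 = 0.3333
P(|1>) = |beta|^2 = 0.3333

0.3333


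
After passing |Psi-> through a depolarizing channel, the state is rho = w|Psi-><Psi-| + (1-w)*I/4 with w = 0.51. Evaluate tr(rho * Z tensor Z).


|Psi-> = (|01> - |10>)/sqrt(2)
For the pure Bell state, <Z_A Z_B> = -1 (Bell-state Pauli correlator).
The maximally-mixed part I/4 has tr(I/4 * P tensor P) = 0 for any traceless Pauli P.
So <Z_A Z_B>_rho = w * (-1) + (1 - w) * 0
= 0.51 * (-1)
= -0.5100

-0.5100


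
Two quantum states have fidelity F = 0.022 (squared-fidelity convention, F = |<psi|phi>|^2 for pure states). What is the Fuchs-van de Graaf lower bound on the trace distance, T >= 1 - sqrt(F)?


Fuchs-van de Graaf (squared-fidelity convention): 1 - sqrt(F) <= T <= sqrt(1 - F).
Lower bound: T >= 1 - sqrt(F)
sqrt(F) = sqrt(0.022) = 0.1483
T >= 1 - 0.1483
T >= 0.8517

0.8517


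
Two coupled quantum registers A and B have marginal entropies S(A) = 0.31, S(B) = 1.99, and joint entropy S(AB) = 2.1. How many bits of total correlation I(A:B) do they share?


I(A:B) = S(A) + S(B) - S(AB)
= 0.31 + 1.99 - 2.1
= 0.2000

0.2000


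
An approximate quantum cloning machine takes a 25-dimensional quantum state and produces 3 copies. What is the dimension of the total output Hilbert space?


Output space = H^(tensor 3) where dim(H) = 25
dim = 25^3
= 625 (after 2 factors)
= 15625 (after 3 factors)
= 15625

15625


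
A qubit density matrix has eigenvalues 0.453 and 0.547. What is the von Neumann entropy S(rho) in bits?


S = -p*log2(p) - (1-p)*log2(1-p)
p = 0.4530, 1-p = 0.5470
= -0.4530 * log2(0.4530) - 0.5470 * log2(0.5470)
= -(-0.5175) - (-0.4761)
= 0.9936

0.9936


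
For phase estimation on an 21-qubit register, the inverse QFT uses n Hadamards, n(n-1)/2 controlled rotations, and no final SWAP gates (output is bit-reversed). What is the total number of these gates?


Hadamard gates: 21
Controlled rotations: n*(n-1)/2 = 21*20/2 = 210
SWAP gates: 0 (omitted)
Total = 21 + 210
= 231

231


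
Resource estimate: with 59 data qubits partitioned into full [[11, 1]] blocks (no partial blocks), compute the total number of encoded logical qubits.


Each code block uses 11 physical qubits for 1 logical qubit(s).
Number of complete blocks = floor(59 / 11) = 5
Logical qubits = 5 * 1
= 5

5


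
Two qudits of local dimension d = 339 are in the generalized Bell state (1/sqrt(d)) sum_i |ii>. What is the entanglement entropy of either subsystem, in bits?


For a maximally entangled state in d x d:
S = log2(d) = log2(339)
= 8.4051

8.4051


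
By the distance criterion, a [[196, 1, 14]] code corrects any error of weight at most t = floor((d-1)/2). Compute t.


Code parameters: [[196, 1, 14]], distance d = 14.
Number of correctable errors = floor((d-1)/2)
= floor((14 - 1)/2)
= floor(13/2)
= 6

6


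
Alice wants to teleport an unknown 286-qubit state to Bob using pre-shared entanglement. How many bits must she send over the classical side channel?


Quantum teleportation requires 2 classical bits per qubit teleported.
286 qubit(s) -> 2 * 286 = 572 classical bits

572


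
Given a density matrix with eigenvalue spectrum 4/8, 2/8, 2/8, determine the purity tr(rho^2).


tr(rho^2) = sum of eigenvalues squared
= (4/8)^2 + (2/8)^2 + (2/8)^2
= (16 + 4 + 4) / 64
= 24/64
= 0.3750

0.3750


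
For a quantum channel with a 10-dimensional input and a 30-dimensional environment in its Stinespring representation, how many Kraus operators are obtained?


Tracing out the environment in an orthonormal basis {|i>_E} gives Kraus operators K_i = <i|_E U |0>_E.
Number of Kraus operators = dim(H_env) = d_env
= 30

30


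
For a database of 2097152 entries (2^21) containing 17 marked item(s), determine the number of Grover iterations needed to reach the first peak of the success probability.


After j Grover iterations the success probability is P(j) = sin^2((2j+1)*theta), where sin(theta) = sqrt(k/N).
N = 2^21 = 2097152, k = 17
sin(theta) = sqrt(k/N) = 0.00284714448
theta = arcsin(sqrt(k/N)) = 0.002847148327 rad
P(j) reaches its first maximum when (2j+1)*theta is as close as possible to pi/2, i.e. j = round(pi/(4*theta) - 1/2).
pi/(4*theta) - 1/2 = 275.3543
(For comparison, the common estimate pi/4 * sqrt(N/k) = 275.8547; the exact maximiser is used here.)
Optimal iterations = 275

275


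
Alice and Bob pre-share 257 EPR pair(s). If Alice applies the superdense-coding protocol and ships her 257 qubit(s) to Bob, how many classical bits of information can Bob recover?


Superdense coding allows 2 classical bits per shared entangled pair.
257 pair(s) -> 2 * 257 = 514 classical bits

514


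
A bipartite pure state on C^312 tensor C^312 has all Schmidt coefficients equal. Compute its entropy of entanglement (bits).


For a maximally entangled state in d x d:
S = log2(d) = log2(312)
= 8.2854

8.2854


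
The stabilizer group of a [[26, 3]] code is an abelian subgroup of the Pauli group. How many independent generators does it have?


For an [[n,k]] stabilizer code:
Number of stabilizer generators = n - k
= 26 - 3
= 23

23


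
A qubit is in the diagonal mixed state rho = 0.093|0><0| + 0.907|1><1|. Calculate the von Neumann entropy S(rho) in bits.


S = -p*log2(p) - (1-p)*log2(1-p)
p = 0.0930, 1-p = 0.9070
= -0.0930 * log2(0.0930) - 0.9070 * log2(0.9070)
= -(-0.3187) - (-0.1277)
= 0.4464

0.4464


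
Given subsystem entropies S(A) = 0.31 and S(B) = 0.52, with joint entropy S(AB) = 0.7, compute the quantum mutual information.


I(A:B) = S(A) + S(B) - S(AB)
= 0.31 + 0.52 - 0.7
= 0.1300

0.1300


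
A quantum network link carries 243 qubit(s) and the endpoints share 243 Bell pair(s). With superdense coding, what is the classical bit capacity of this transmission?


Superdense coding allows 2 classical bits per shared entangled pair.
243 pair(s) -> 2 * 243 = 486 classical bits

486


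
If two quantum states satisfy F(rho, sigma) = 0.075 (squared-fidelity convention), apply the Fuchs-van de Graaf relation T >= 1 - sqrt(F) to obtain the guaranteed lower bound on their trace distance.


Fuchs-van de Graaf (squared-fidelity convention): 1 - sqrt(F) <= T <= sqrt(1 - F).
Lower bound: T >= 1 - sqrt(F)
sqrt(F) = sqrt(0.075) = 0.2739
T >= 1 - 0.2739
T >= 0.7261

0.7261


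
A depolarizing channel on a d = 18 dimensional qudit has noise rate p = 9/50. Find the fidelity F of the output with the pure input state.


F = (1-p) + p/d
= (1 - 0.1800) + 0.1800/18
= 0.8200 + 0.0100
= 0.8300

0.8300


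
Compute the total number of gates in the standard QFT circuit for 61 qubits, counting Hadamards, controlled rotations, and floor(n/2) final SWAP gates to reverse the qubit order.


Hadamard gates: 61
Controlled rotations: n*(n-1)/2 = 61*60/2 = 1830
SWAP gates: floor(n/2) = floor(61/2) = 30
Total = 61 + 1830 + 30
= 1921

1921


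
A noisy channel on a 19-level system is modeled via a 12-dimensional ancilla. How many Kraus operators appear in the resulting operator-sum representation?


Tracing out the environment in an orthonormal basis {|i>_E} gives Kraus operators K_i = <i|_E U |0>_E.
Number of Kraus operators = dim(H_env) = d_env
= 12

12


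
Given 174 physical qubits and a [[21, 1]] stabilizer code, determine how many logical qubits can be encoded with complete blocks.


Each code block uses 21 physical qubits for 1 logical qubit(s).
Number of complete blocks = floor(174 / 21) = 8
Logical qubits = 8 * 1
= 8

8


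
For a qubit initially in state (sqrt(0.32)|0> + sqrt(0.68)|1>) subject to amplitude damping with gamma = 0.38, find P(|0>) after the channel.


For amplitude damping with parameter gamma on state sqrt(a)|0> + sqrt(b)|1>:
alpha^2 = 0.32, beta^2 = 0.68
P(|0>) = alpha^2 + gamma * beta^2
= 0.32 + 0.38 * 0.68
= 0.32 + 0.2584
= 0.5784

0.5784


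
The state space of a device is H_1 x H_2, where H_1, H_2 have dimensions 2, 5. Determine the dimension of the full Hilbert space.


dim(H_1 x H_2) = 2 * 5
= 10

10


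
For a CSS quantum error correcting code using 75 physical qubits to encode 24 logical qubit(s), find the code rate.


Code rate R = k/n
= 24/75
= 0.3200

0.3200


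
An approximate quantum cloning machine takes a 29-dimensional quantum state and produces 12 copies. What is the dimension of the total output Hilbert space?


Output space = H^(tensor 12) where dim(H) = 29
dim = 29^12
= 841 (after 2 factors)
= 24389 (after 3 factors)
= 707281 (after 4 factors)
= 20511149 (after 5 factors)
= 594823321 (after 6 factors)
= 17249876309 (after 7 factors)
= 500246412961 (after 8 factors)
= 14507145975869 (after 9 factors)
= 420707233300201 (after 10 factors)
= 12200509765705829 (after 11 factors)
= 353814783205469041 (after 12 factors)
= 353814783205469041

353814783205469041


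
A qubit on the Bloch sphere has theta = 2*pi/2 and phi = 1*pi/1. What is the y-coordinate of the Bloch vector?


theta = 3.1416, phi = 3.1416
r_y = sin(theta)*sin(phi) = 0.0000 * 0.0000
r_y = 0.0000

0.0000


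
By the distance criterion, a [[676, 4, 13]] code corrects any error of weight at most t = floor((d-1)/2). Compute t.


Code parameters: [[676, 4, 13]], distance d = 13.
Number of correctable errors = floor((d-1)/2)
= floor((13 - 1)/2)
= floor(12/2)
= 6

6


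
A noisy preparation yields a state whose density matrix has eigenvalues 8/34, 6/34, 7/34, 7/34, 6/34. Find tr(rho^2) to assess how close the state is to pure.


tr(rho^2) = sum of eigenvalues squared
= (8/34)^2 + (6/34)^2 + (7/34)^2 + (7/34)^2 + (6/34)^2
= (64 + 36 + 49 + 49 + 36) / 1156
= 234/1156
= 0.2024

0.2024


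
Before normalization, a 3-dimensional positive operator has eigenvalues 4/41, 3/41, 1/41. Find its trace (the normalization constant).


tr(M) = sum of eigenvalues
= 4/41 + 3/41 + 1/41
= 8/41
= 0.1951

0.1951


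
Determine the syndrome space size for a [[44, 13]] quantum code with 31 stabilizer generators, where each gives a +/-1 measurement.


Each stabilizer generator gives a binary (+1 or -1) measurement outcome.
With 31 independent generators:
Total syndromes = 2^31
= 2147483648

2147483648


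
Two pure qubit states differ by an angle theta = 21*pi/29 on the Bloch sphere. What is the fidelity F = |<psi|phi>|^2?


For states separated by angle theta on Bloch sphere:
F = cos^2(theta/2)
theta = 21*pi/29 = 2.2749
theta/2 = 1.1375
cos(theta/2) = 0.4199
F = 0.1763

0.1763


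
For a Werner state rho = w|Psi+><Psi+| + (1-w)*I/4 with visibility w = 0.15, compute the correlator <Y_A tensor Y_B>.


|Psi+> = (|01> + |10>)/sqrt(2)
For the pure Bell state, <Y_A Y_B> = +1 (Bell-state Pauli correlator).
The maximally-mixed part I/4 has tr(I/4 * P tensor P) = 0 for any traceless Pauli P.
So <Y_A Y_B>_rho = w * (+1) + (1 - w) * 0
= 0.15 * (+1)
= 0.1500

0.1500


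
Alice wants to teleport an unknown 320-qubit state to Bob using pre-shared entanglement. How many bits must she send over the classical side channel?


Quantum teleportation requires 2 classical bits per qubit teleported.
320 qubit(s) -> 2 * 320 = 640 classical bits

640


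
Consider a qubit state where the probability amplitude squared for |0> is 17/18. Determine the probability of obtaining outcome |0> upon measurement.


|alpha|^2 = 17/18 = 0.9444
|beta|^2 = 1 - 17/18 = 1/18 = 0.0556
P(|0>) = |alpha|^2 = 0.9444

0.9444


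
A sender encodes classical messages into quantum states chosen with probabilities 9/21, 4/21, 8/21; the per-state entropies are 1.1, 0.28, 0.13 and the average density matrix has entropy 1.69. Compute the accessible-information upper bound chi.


chi = S(rho) - sum_i p_i * S(rho_i)
Weighted entropy = 9/21 * 1.1 + 4/21 * 0.28 + 8/21 * 0.13
= 0.5743
chi = 1.69 - 0.5743
= 1.1157

1.1157


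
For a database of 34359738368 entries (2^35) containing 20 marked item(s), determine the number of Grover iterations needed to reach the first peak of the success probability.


After j Grover iterations the success probability is P(j) = sin^2((2j+1)*theta), where sin(theta) = sqrt(k/N).
N = 2^35 = 34359738368, k = 20
sin(theta) = sqrt(k/N) = 2.412626389e-05
theta = arcsin(sqrt(k/N)) = 2.412626389e-05 rad
P(j) reaches its first maximum when (2j+1)*theta is as close as possible to pi/2, i.e. j = round(pi/(4*theta) - 1/2).
pi/(4*theta) - 1/2 = 32553.1588
(For comparison, the common estimate pi/4 * sqrt(N/k) = 32553.6588; the exact maximiser is used here.)
Optimal iterations = 32553

32553


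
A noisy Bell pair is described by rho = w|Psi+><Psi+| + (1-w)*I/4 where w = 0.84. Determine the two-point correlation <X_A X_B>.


|Psi+> = (|01> + |10>)/sqrt(2)
For the pure Bell state, <X_A X_B> = +1 (Bell-state Pauli correlator).
The maximally-mixed part I/4 has tr(I/4 * P tensor P) = 0 for any traceless Pauli P.
So <X_A X_B>_rho = w * (+1) + (1 - w) * 0
= 0.84 * (+1)
= 0.8400

0.8400


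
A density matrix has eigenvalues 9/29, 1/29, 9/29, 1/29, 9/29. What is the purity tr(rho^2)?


tr(rho^2) = sum of eigenvalues squared
= (9/29)^2 + (1/29)^2 + (9/29)^2 + (1/29)^2 + (9/29)^2
= (81 + 1 + 81 + 1 + 81) / 841
= 245/841
= 0.2913

0.2913


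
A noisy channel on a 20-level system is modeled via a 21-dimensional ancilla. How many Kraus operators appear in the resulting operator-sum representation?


Tracing out the environment in an orthonormal basis {|i>_E} gives Kraus operators K_i = <i|_E U |0>_E.
Number of Kraus operators = dim(H_env) = d_env
= 21

21


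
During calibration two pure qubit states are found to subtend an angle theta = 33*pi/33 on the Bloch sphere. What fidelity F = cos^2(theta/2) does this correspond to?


For states separated by angle theta on Bloch sphere:
F = cos^2(theta/2)
theta = 33*pi/33 = 3.1416
theta/2 = 1.5708
cos(theta/2) = 0.0000
F = 0.0000

0.0000


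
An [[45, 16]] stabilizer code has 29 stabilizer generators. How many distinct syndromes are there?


Each stabilizer generator gives a binary (+1 or -1) measurement outcome.
With 29 independent generators:
Total syndromes = 2^29
= 536870912

536870912


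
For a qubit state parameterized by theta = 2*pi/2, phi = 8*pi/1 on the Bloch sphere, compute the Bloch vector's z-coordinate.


theta = 3.1416, phi = 25.1327
r_z = cos(theta) = -1.0000

-1.0000


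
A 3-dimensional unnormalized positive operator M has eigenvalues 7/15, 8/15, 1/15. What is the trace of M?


tr(M) = sum of eigenvalues
= 7/15 + 8/15 + 1/15
= 16/15
= 1.0667

1.0667


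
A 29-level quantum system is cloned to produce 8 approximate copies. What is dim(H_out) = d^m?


Output space = H^(tensor 8) where dim(H) = 29
dim = 29^8
= 841 (after 2 factors)
= 24389 (after 3 factors)
= 707281 (after 4 factors)
= 20511149 (after 5 factors)
= 594823321 (after 6 factors)
= 17249876309 (after 7 factors)
= 500246412961 (after 8 factors)
= 500246412961

500246412961


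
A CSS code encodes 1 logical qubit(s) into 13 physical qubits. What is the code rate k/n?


Code rate R = k/n
= 1/13
= 0.0769

0.0769


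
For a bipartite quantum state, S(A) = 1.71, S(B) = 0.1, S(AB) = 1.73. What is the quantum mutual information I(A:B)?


I(A:B) = S(A) + S(B) - S(AB)
= 1.71 + 0.1 - 1.73
= 0.0800

0.0800


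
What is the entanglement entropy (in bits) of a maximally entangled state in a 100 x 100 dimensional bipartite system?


For a maximally entangled state in d x d:
S = log2(d) = log2(100)
= 6.6439

6.6439


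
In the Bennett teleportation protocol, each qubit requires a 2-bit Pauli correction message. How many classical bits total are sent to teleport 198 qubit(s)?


Quantum teleportation requires 2 classical bits per qubit teleported.
198 qubit(s) -> 2 * 198 = 396 classical bits

396


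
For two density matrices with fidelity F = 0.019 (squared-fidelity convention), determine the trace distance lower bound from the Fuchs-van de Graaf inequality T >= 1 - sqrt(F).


Fuchs-van de Graaf (squared-fidelity convention): 1 - sqrt(F) <= T <= sqrt(1 - F).
Lower bound: T >= 1 - sqrt(F)
sqrt(F) = sqrt(0.019) = 0.1378
T >= 1 - 0.1378
T >= 0.8622

0.8622


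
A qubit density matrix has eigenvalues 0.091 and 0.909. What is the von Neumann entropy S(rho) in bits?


S = -p*log2(p) - (1-p)*log2(1-p)
p = 0.0910, 1-p = 0.9090
= -0.0910 * log2(0.0910) - 0.9090 * log2(0.9090)
= -(-0.3147) - (-0.1251)
= 0.4398

0.4398


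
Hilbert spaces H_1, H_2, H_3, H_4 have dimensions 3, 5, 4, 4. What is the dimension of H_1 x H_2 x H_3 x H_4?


dim(H_1 x H_2 x H_3 x H_4) = 3 * 5 * 4 * 4
= 15 * 4 * 4
= 60 * 4
= 240

240


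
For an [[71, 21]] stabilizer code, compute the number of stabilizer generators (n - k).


For an [[n,k]] stabilizer code:
Number of stabilizer generators = n - k
= 71 - 21
= 50

50


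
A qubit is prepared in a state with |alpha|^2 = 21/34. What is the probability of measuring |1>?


|alpha|^2 = 21/34 = 0.6176
|beta|^2 = 1 - 21/34 = 13/34 = 0.3824
P(|1>) = |beta|^2 = 0.3824

0.3824


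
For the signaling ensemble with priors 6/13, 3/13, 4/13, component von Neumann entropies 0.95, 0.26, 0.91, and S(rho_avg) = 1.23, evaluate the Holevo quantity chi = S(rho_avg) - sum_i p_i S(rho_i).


chi = S(rho) - sum_i p_i * S(rho_i)
Weighted entropy = 6/13 * 0.95 + 3/13 * 0.26 + 4/13 * 0.91
= 0.7785
chi = 1.23 - 0.7785
= 0.4515

0.4515


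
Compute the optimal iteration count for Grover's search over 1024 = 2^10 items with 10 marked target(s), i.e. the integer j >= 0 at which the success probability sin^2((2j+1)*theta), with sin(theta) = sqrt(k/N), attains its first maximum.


After j Grover iterations the success probability is P(j) = sin^2((2j+1)*theta), where sin(theta) = sqrt(k/N).
N = 2^10 = 1024, k = 10
sin(theta) = sqrt(k/N) = 0.09882117688
theta = arcsin(sqrt(k/N)) = 0.0989827296 rad
P(j) reaches its first maximum when (2j+1)*theta is as close as possible to pi/2, i.e. j = round(pi/(4*theta) - 1/2).
pi/(4*theta) - 1/2 = 7.4347
(For comparison, the common estimate pi/4 * sqrt(N/k) = 7.9477; the exact maximiser is used here.)
Optimal iterations = 7

7


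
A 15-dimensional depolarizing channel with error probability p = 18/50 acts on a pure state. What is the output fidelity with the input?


F = (1-p) + p/d
= (1 - 0.3600) + 0.3600/15
= 0.6400 + 0.0240
= 0.6640

0.6640


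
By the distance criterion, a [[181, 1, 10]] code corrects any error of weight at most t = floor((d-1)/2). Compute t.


Code parameters: [[181, 1, 10]], distance d = 10.
Number of correctable errors = floor((d-1)/2)
= floor((10 - 1)/2)
= floor(9/2)
= 4

4


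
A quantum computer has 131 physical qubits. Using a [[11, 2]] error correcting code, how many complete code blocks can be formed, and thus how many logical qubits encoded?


Each code block uses 11 physical qubits for 2 logical qubit(s).
Number of complete blocks = floor(131 / 11) = 11
Logical qubits = 11 * 2
= 22

22


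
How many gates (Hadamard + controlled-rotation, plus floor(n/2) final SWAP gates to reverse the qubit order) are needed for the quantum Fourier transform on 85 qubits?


Hadamard gates: 85
Controlled rotations: n*(n-1)/2 = 85*84/2 = 3570
SWAP gates: floor(n/2) = floor(85/2) = 42
Total = 85 + 3570 + 42
= 3697

3697


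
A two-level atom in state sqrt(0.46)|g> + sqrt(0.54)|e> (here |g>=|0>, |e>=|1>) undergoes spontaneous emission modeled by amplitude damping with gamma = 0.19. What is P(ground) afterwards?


For amplitude damping with parameter gamma on state sqrt(a)|0> + sqrt(b)|1>:
alpha^2 = 0.46, beta^2 = 0.54
P(|0>) = alpha^2 + gamma * beta^2
= 0.46 + 0.19 * 0.54
= 0.46 + 0.1026
= 0.5626

0.5626


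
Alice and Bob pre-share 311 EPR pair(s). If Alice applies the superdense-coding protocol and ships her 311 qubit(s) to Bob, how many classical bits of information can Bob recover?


Superdense coding allows 2 classical bits per shared entangled pair.
311 pair(s) -> 2 * 311 = 622 classical bits

622


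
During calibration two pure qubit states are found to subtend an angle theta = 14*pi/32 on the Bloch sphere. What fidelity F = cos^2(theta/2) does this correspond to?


For states separated by angle theta on Bloch sphere:
F = cos^2(theta/2)
theta = 14*pi/32 = 1.3744
theta/2 = 0.6872
cos(theta/2) = 0.7730
F = 0.5975

0.5975


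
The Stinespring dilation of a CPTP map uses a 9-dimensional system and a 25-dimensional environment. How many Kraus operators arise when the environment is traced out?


Tracing out the environment in an orthonormal basis {|i>_E} gives Kraus operators K_i = <i|_E U |0>_E.
Number of Kraus operators = dim(H_env) = d_env
= 25

25


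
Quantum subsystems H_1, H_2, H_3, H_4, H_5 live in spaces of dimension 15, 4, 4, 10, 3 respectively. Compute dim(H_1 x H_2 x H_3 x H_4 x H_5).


dim(H_1 x H_2 x H_3 x H_4 x H_5) = 15 * 4 * 4 * 10 * 3
= 60 * 4 * 10 * 3
= 240 * 10 * 3
= 2400 * 3
= 7200

7200


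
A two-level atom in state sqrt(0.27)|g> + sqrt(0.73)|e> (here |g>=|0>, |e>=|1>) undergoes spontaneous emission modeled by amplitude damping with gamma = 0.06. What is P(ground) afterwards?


For amplitude damping with parameter gamma on state sqrt(a)|0> + sqrt(b)|1>:
alpha^2 = 0.27, beta^2 = 0.73
P(|0>) = alpha^2 + gamma * beta^2
= 0.27 + 0.06 * 0.73
= 0.27 + 0.0438
= 0.3138

0.3138


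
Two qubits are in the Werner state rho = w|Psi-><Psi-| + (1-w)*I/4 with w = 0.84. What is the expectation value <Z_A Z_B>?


|Psi-> = (|01> - |10>)/sqrt(2)
For the pure Bell state, <Z_A Z_B> = -1 (Bell-state Pauli correlator).
The maximally-mixed part I/4 has tr(I/4 * P tensor P) = 0 for any traceless Pauli P.
So <Z_A Z_B>_rho = w * (-1) + (1 - w) * 0
= 0.84 * (-1)
= -0.8400

-0.8400


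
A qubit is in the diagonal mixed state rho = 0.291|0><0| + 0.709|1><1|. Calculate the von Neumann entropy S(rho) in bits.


S = -p*log2(p) - (1-p)*log2(1-p)
p = 0.2910, 1-p = 0.7090
= -0.2910 * log2(0.2910) - 0.7090 * log2(0.7090)
= -(-0.5182) - (-0.3518)
= 0.8700

0.8700


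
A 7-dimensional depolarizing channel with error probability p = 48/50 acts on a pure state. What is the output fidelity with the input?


F = (1-p) + p/d
= (1 - 0.9600) + 0.9600/7
= 0.0400 + 0.1371
= 0.1771

0.1771


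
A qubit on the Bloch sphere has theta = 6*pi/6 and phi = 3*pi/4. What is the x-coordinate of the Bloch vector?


theta = 3.1416, phi = 2.3562
r_x = sin(theta)*cos(phi) = 0.0000 * -0.7071
r_x = 0.0000

0.0000


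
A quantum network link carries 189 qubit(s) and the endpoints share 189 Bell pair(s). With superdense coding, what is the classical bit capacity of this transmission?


Superdense coding allows 2 classical bits per shared entangled pair.
189 pair(s) -> 2 * 189 = 378 classical bits

378


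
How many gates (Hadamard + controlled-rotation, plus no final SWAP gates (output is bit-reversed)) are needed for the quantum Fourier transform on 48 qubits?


Hadamard gates: 48
Controlled rotations: n*(n-1)/2 = 48*47/2 = 1128
SWAP gates: 0 (omitted)
Total = 48 + 1128
= 1176

1176


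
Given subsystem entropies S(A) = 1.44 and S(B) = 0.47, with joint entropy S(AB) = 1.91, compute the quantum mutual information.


I(A:B) = S(A) + S(B) - S(AB)
= 1.44 + 0.47 - 1.91
= 0.0000

0.0000


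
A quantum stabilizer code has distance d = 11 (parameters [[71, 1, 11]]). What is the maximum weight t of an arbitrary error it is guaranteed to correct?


Code parameters: [[71, 1, 11]], distance d = 11.
Number of correctable errors = floor((d-1)/2)
= floor((11 - 1)/2)
= floor(10/2)
= 5

5


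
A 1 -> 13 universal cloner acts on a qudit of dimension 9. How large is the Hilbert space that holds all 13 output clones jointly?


Output space = H^(tensor 13) where dim(H) = 9
dim = 9^13
= 81 (after 2 factors)
= 729 (after 3 factors)
= 6561 (after 4 factors)
= 59049 (after 5 factors)
= 531441 (after 6 factors)
= 4782969 (after 7 factors)
= 43046721 (after 8 factors)
= 387420489 (after 9 factors)
= 3486784401 (after 10 factors)
= 31381059609 (after 11 factors)
= 282429536481 (after 12 factors)
= 2541865828329 (after 13 factors)
= 2541865828329

2541865828329


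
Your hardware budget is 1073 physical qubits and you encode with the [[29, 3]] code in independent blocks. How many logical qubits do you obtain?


Each code block uses 29 physical qubits for 3 logical qubit(s).
Number of complete blocks = floor(1073 / 29) = 37
Logical qubits = 37 * 3
= 111

111


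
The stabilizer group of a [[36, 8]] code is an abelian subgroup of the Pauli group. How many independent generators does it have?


For an [[n,k]] stabilizer code:
Number of stabilizer generators = n - k
= 36 - 8
= 28

28


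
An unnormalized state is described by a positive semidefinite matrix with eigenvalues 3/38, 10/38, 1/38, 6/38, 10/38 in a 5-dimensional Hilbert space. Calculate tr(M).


tr(M) = sum of eigenvalues
= 3/38 + 10/38 + 1/38 + 6/38 + 10/38
= 30/38
= 0.7895

0.7895


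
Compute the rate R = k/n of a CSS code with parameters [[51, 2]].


Code rate R = k/n
= 2/51
= 0.0392

0.0392


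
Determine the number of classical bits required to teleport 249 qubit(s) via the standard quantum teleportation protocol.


Quantum teleportation requires 2 classical bits per qubit teleported.
249 qubit(s) -> 2 * 249 = 498 classical bits

498


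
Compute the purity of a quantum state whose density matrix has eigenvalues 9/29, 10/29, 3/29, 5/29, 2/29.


tr(rho^2) = sum of eigenvalues squared
= (9/29)^2 + (10/29)^2 + (3/29)^2 + (5/29)^2 + (2/29)^2
= (81 + 100 + 9 + 25 + 4) / 841
= 219/841
= 0.2604

0.2604


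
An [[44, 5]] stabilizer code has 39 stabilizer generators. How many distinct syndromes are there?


Each stabilizer generator gives a binary (+1 or -1) measurement outcome.
With 39 independent generators:
Total syndromes = 2^39
= 549755813888

549755813888


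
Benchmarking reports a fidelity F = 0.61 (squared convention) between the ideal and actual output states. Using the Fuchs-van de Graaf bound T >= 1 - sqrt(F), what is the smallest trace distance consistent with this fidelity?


Fuchs-van de Graaf (squared-fidelity convention): 1 - sqrt(F) <= T <= sqrt(1 - F).
Lower bound: T >= 1 - sqrt(F)
sqrt(F) = sqrt(0.61) = 0.7810
T >= 1 - 0.7810
T >= 0.2190

0.2190


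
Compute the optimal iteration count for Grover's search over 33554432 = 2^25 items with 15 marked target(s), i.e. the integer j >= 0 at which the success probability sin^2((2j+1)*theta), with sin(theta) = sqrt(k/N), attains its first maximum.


After j Grover iterations the success probability is P(j) = sin^2((2j+1)*theta), where sin(theta) = sqrt(k/N).
N = 2^25 = 33554432, k = 15
sin(theta) = sqrt(k/N) = 0.0006686066376
theta = arcsin(sqrt(k/N)) = 0.0006686066874 rad
P(j) reaches its first maximum when (2j+1)*theta is as close as possible to pi/2, i.e. j = round(pi/(4*theta) - 1/2).
pi/(4*theta) - 1/2 = 1174.1789
(For comparison, the common estimate pi/4 * sqrt(N/k) = 1174.6790; the exact maximiser is used here.)
Optimal iterations = 1174

1174


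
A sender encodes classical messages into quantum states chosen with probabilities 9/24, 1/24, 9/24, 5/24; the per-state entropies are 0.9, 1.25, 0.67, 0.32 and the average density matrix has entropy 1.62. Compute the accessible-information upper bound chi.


chi = S(rho) - sum_i p_i * S(rho_i)
Weighted entropy = 9/24 * 0.9 + 1/24 * 1.25 + 9/24 * 0.67 + 5/24 * 0.32
= 0.7075
chi = 1.62 - 0.7075
= 0.9125

0.9125


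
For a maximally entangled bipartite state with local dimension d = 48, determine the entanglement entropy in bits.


For a maximally entangled state in d x d:
S = log2(d) = log2(48)
= 5.5850

5.5850


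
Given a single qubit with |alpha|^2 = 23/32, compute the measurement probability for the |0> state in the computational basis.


|alpha|^2 = 23/32 = 0.7188
|beta|^2 = 1 - 23/32 = 9/32 = 0.2812
P(|0>) = |alpha|^2 = 0.7188

0.7188


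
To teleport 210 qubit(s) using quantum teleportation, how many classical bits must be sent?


Quantum teleportation requires 2 classical bits per qubit teleported.
210 qubit(s) -> 2 * 210 = 420 classical bits

420


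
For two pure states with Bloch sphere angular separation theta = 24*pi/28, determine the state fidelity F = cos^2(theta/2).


For states separated by angle theta on Bloch sphere:
F = cos^2(theta/2)
theta = 24*pi/28 = 2.6928
theta/2 = 1.3464
cos(theta/2) = 0.2225
F = 0.0495

0.0495


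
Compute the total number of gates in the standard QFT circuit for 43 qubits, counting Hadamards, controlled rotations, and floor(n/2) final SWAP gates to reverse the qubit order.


Hadamard gates: 43
Controlled rotations: n*(n-1)/2 = 43*42/2 = 903
SWAP gates: floor(n/2) = floor(43/2) = 21
Total = 43 + 903 + 21
= 967

967


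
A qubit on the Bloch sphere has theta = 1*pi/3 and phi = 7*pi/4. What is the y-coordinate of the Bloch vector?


theta = 1.0472, phi = 5.4978
r_y = sin(theta)*sin(phi) = 0.8660 * -0.7071
r_y = -0.6124

-0.6124


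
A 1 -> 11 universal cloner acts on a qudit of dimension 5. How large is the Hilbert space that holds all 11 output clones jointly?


Output space = H^(tensor 11) where dim(H) = 5
dim = 5^11
= 25 (after 2 factors)
= 125 (after 3 factors)
= 625 (after 4 factors)
= 3125 (after 5 factors)
= 15625 (after 6 factors)
= 78125 (after 7 factors)
= 390625 (after 8 factors)
= 1953125 (after 9 factors)
= 9765625 (after 10 factors)
= 48828125 (after 11 factors)
= 48828125

48828125


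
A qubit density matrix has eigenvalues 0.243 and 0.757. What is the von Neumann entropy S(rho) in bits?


S = -p*log2(p) - (1-p)*log2(1-p)
p = 0.2430, 1-p = 0.7570
= -0.2430 * log2(0.2430) - 0.7570 * log2(0.7570)
= -(-0.4960) - (-0.3040)
= 0.8000

0.8000


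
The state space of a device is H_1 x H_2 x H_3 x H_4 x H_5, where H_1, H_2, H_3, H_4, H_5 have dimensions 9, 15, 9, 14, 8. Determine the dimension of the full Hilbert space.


dim(H_1 x H_2 x H_3 x H_4 x H_5) = 9 * 15 * 9 * 14 * 8
= 135 * 9 * 14 * 8
= 1215 * 14 * 8
= 17010 * 8
= 136080

136080


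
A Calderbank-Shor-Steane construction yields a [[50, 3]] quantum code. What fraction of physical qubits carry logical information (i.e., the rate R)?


Code rate R = k/n
= 3/50
= 0.0600

0.0600
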